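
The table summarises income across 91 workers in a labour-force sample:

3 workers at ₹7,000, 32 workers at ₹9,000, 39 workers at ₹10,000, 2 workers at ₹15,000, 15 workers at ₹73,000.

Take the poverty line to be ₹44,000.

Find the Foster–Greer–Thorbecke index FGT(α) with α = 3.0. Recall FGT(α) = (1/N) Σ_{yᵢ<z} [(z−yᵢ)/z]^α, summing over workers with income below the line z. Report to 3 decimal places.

0.401

Incomes under z: 3×₹7,000, 32×₹9,000, 39×₹10,000, 2×₹15,000 (q = 76 of N = 91).
Shortfall ratios: (44000−7000)/44000 = 0.8409 (×3); (44000−9000)/44000 = 0.7955 (×32); (44000−10000)/44000 = 0.7727 (×39); (44000−15000)/44000 = 0.6591 (×2).
Raised to α = 3.0: 0.59463 (×3); 0.50332 (×32); 0.46140 (×39); 0.28631 (×2).
Sum = 36.457469; FGT(3.0) = 36.457469 / 91 = 0.401.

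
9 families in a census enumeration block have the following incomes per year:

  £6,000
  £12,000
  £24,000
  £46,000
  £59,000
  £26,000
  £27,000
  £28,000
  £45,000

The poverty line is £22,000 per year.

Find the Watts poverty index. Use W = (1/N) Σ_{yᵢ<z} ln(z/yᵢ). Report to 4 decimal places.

0.2117

Below the line: £6,000, £12,000 (q = 2 of N = 9).
Log shortfalls: ln(22000/6000) = 1.2993; ln(22000/12000) = 0.6061.
W = 1.905419 / 9 = 0.2117.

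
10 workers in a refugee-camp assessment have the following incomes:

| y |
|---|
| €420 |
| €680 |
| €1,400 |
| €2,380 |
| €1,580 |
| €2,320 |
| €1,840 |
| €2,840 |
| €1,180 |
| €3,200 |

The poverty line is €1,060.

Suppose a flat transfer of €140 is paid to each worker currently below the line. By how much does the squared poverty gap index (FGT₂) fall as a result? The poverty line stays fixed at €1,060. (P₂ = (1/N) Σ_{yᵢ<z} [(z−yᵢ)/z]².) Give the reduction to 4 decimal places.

0.0219

Before: below the line — €420, €680; squared poverty gap index (FGT₂) = 0.049306.
After the €140 transfer: below the line — €560, €820; squared poverty gap index (FGT₂) = 0.027376.
Reduction = 0.049306 − 0.027376 = 0.0219.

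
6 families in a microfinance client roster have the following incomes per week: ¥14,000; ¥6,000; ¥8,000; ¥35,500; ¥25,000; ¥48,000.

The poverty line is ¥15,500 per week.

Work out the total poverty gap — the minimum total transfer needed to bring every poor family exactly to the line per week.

Below z: ¥6,000, ¥8,000, ¥14,000 (q = 3 of N = 6).
Individual gaps: 15500−6000 = 9500; 15500−8000 = 7500; 15500−14000 = 1500.
Aggregate gap = ¥18,500.

¥18,500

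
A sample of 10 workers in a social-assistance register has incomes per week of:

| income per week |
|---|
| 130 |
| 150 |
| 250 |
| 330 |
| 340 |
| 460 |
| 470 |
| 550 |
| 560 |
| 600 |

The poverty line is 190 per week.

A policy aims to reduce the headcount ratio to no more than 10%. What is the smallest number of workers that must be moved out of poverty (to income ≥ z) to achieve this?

1

Currently q = 2 of N = 10 are below the line (H = 0.200).
A headcount ratio of at most 10% allows at most ⌊0.10 × 10⌋ = 1 poor workers.
So at least 2 − 1 = 1 must be lifted.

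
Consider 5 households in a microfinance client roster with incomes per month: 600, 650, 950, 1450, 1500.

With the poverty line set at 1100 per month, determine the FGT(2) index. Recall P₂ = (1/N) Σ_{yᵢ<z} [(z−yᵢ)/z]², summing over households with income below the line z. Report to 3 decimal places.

Poor units: 600, 650, 950 (q = 3 of N = 5).
Normalized shortfalls: (1100−600)/1100 = 0.4545; (1100−650)/1100 = 0.4091; (1100−950)/1100 = 0.1364.
Squared: 0.2066; 0.1674; 0.0186.
Sum = 0.392562; P₂ = 0.392562 / 5 = 0.079.

0.079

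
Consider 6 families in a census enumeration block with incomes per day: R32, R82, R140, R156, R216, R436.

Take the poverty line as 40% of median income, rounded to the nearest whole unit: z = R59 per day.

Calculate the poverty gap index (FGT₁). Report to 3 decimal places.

Below z: R32 (q = 1 of N = 6).
Shortfall ratios: (59−32)/59 = 0.4576.
Σ = 0.457627. Dividing by the full population N = 6 gives P₁ = 0.076.

0.076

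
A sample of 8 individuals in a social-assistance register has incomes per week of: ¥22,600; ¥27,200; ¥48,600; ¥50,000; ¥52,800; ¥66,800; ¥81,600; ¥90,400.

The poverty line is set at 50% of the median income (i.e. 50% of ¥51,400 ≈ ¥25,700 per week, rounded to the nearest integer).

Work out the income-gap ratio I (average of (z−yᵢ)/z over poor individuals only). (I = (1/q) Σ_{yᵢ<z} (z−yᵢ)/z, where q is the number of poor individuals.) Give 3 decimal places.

Poor units: ¥22,600 (q = 1 of N = 8).
Shortfall ratios (z−y)/z: 0.1206; sum = 0.120623.
I averages over the q = 1 poor units only: 0.120623 / 1 = 0.121.

0.121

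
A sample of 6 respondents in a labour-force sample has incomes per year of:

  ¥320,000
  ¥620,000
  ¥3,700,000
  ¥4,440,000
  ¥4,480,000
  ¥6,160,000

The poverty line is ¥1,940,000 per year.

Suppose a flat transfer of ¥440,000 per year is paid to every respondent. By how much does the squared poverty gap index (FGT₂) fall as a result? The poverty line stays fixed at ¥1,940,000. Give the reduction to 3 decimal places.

0.097

Before: below the line — ¥320,000, ¥620,000; squared poverty gap index (FGT₂) = 0.19338.
After the ¥440,000 transfer: below the line — ¥760,000, ¥1,060,000; squared poverty gap index (FGT₂) = 0.09595.
Reduction = 0.19338 − 0.09595 = 0.097.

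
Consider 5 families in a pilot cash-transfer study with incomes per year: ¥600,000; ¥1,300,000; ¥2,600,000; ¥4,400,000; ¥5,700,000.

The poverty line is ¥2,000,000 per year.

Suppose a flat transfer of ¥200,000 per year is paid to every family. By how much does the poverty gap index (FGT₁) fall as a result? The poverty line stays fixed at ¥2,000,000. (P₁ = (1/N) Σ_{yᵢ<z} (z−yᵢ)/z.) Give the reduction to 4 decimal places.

Before: below the line — ¥600,000, ¥1,300,000; poverty gap index (FGT₁) = 0.210000.
After the ¥200,000 transfer: below the line — ¥800,000, ¥1,500,000; poverty gap index (FGT₁) = 0.170000.
Reduction = 0.210000 − 0.170000 = 0.0400.

0.0400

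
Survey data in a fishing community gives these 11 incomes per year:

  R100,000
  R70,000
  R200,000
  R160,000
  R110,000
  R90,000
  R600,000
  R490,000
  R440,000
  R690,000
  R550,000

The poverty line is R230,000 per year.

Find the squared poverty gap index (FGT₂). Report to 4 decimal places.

0.1414

Poor units: R70,000, R90,000, R100,000, R110,000, R160,000, R200,000 (q = 6 of N = 11).
Relative gaps: (230000−70000)/230000 = 0.6957; (230000−90000)/230000 = 0.6087; (230000−100000)/230000 = 0.5652; (230000−110000)/230000 = 0.5217; (230000−160000)/230000 = 0.3043; (230000−200000)/230000 = 0.1304.
Squared: 0.4839; 0.3705; 0.3195; 0.2722; 0.0926; 0.0170.
Sum = 1.555766; P₂ = 1.555766 / 11 = 0.1414.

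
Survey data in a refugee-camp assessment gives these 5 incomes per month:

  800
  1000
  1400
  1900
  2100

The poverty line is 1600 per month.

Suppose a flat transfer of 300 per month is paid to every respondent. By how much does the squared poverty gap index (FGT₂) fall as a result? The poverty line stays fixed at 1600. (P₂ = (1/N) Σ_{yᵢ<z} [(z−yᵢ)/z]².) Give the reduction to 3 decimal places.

0.055

Before: below the line — 800, 1000, 1400; squared poverty gap index (FGT₂) = 0.08125.
After the 300 transfer: below the line — 1100, 1300; squared poverty gap index (FGT₂) = 0.02656.
Reduction = 0.08125 − 0.02656 = 0.055.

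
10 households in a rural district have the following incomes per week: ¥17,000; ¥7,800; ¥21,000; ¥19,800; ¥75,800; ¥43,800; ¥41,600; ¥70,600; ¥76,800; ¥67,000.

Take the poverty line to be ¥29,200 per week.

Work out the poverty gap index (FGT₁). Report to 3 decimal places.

Below z: ¥7,800, ¥17,000, ¥19,800, ¥21,000 (q = 4 of N = 10).
Relative gaps: (29200−7800)/29200 = 0.7329; (29200−17000)/29200 = 0.4178; (29200−19800)/29200 = 0.3219; (29200−21000)/29200 = 0.2808.
Σ = 1.753425. Dividing by the full population N = 10 gives P₁ = 0.175.

0.175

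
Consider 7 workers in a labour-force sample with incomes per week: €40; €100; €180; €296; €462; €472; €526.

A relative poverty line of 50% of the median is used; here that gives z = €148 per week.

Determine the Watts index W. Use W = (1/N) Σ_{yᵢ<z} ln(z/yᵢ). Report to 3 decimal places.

0.243

Incomes under z: €40, €100 (q = 2 of N = 7).
Log gaps: ln(148/40) = 1.3083; ln(148/100) = 0.3920.
W = 1.700375 / 7 = 0.243.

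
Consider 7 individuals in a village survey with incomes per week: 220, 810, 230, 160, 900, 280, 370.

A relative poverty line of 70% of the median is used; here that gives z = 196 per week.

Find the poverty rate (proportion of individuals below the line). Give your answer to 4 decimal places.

0.1429

1 of the 7 individuals have income below 196.
H = 1/7 = 0.1429.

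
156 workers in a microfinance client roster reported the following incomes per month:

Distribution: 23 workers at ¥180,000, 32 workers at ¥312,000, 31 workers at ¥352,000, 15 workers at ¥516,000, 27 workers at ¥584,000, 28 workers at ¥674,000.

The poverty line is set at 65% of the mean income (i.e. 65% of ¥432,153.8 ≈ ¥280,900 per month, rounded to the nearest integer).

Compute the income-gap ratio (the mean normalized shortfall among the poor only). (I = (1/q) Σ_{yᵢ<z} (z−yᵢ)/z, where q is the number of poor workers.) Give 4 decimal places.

0.3592

Poor units: 23×¥180,000 (q = 23 of N = 156).
Relative gaps: 0.3592 (×23); sum = 8.261659.
The income-gap ratio divides by q (the poor only): 8.261659 / 23 = 0.3592.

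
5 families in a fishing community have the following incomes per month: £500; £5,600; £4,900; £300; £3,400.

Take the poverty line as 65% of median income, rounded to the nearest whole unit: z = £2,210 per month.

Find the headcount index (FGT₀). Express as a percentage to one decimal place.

40.0%

2 of the 5 families have income below £2,210.
H = 2/5 = 40.0%.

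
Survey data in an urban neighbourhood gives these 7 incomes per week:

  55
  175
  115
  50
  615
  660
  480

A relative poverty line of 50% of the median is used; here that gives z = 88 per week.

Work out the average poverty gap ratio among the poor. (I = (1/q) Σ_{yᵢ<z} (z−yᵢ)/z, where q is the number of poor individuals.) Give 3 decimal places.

Below z: 50, 55 (q = 2 of N = 7).
Relative gaps: 0.4318, 0.3750; sum = 0.806818.
I averages over the q = 2 poor units only: 0.806818 / 2 = 0.403.

0.403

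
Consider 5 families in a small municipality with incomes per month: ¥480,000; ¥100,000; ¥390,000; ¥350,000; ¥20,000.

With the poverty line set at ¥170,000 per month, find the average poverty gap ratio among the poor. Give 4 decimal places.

Below the line: ¥20,000, ¥100,000 (q = 2 of N = 5).
Relative gaps: 0.8824, 0.4118; sum = 1.294118.
I averages over the q = 2 poor units only: 1.294118 / 2 = 0.6471.

0.6471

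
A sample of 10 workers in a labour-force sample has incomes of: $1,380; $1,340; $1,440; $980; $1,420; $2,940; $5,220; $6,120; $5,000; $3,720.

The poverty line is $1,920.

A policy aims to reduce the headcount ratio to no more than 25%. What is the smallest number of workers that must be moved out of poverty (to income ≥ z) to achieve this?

3

Currently q = 5 of N = 10 are below the line (H = 0.500).
A headcount ratio of at most 25% allows at most ⌊0.25 × 10⌋ = 2 poor workers.
So at least 5 − 2 = 3 must be lifted.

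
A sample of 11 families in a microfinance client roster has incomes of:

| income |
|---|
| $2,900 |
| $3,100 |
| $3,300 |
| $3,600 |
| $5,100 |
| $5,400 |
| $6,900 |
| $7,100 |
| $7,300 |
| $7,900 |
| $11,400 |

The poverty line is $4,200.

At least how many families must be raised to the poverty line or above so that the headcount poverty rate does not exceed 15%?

3

4 of the 11 families are poor, so H = 4/11 = 0.364.
A headcount ratio of at most 15% allows at most ⌊0.15 × 11⌋ = 1 poor families.
So at least 4 − 1 = 3 must be lifted.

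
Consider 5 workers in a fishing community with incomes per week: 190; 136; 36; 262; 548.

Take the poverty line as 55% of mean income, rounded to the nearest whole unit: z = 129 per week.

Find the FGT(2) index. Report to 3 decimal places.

Poor units: 36 (q = 1 of N = 5).
Gap ratios (z−y)/z: (129−36)/129 = 0.7209.
Squared: 0.5197.
Sum = 0.519740; P₂ = 0.519740 / 5 = 0.104.

0.104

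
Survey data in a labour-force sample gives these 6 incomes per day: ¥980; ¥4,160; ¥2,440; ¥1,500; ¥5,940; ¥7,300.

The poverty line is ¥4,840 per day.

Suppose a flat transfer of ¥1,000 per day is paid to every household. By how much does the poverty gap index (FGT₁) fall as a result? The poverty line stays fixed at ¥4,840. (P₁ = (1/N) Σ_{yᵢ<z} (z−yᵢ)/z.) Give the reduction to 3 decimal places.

0.127

Before: below the line — ¥980, ¥1,500, ¥2,440, ¥4,160; poverty gap index (FGT₁) = 0.35399.
After the ¥1,000 transfer: below the line — ¥1,980, ¥2,500, ¥3,440; poverty gap index (FGT₁) = 0.22727.
Reduction = 0.35399 − 0.22727 = 0.127.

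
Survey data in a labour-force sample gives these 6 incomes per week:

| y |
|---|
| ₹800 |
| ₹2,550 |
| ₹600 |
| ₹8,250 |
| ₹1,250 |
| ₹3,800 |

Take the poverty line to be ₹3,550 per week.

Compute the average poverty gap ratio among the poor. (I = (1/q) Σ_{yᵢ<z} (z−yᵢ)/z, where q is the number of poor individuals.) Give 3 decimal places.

0.634

Below z: ₹600, ₹800, ₹1,250, ₹2,550 (q = 4 of N = 6).
Shortfall ratios (z−y)/z: 0.8310, 0.7746, 0.6479, 0.2817; sum = 2.535211.
The income-gap ratio divides by q (the poor only): 2.535211 / 4 = 0.634.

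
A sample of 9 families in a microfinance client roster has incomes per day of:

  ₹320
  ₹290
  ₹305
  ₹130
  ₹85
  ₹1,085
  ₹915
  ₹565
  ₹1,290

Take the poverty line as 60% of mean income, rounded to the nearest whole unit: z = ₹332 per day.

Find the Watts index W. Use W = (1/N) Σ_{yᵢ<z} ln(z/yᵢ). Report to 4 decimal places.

0.2841

Poor units: ₹85, ₹130, ₹290, ₹305, ₹320 (q = 5 of N = 9).
ln(z/y) terms: ln(332/85) = 1.3625; ln(332/130) = 0.9376; ln(332/290) = 0.1353; ln(332/305) = 0.0848; ln(332/320) = 0.0368.
W = 2.556975 / 9 = 0.2841.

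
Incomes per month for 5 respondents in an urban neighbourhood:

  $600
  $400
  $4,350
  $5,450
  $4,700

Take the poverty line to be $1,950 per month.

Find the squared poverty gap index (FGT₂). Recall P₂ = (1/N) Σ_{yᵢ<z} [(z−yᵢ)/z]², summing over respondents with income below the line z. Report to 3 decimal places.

0.222

Below the line: $400, $600 (q = 2 of N = 5).
Relative gaps: (1950−400)/1950 = 0.7949; (1950−600)/1950 = 0.6923.
Squared: 0.6318; 0.4793.
Sum = 1.111111; P₂ = 1.111111 / 5 = 0.222.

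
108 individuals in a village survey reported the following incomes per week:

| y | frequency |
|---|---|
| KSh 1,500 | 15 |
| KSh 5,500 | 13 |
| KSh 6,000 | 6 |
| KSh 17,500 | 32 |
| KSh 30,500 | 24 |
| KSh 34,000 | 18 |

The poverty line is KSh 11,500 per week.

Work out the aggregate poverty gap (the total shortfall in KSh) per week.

KSh 261,000

Poor units: 15×KSh 1,500, 13×KSh 5,500, 6×KSh 6,000 (q = 34 of N = 108).
Individual gaps: 15×(11500−1500) = 150000; 13×(11500−5500) = 78000; 6×(11500−6000) = 33000.
Aggregate gap = KSh 261,000.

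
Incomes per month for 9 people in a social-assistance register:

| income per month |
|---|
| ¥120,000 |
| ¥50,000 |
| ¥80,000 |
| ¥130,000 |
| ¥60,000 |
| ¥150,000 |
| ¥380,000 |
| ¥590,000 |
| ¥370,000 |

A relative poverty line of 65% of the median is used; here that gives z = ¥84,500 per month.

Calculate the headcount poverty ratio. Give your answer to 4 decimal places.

0.3333

3 of the 9 people have income below ¥84,500.
H = 3/9 = 0.3333.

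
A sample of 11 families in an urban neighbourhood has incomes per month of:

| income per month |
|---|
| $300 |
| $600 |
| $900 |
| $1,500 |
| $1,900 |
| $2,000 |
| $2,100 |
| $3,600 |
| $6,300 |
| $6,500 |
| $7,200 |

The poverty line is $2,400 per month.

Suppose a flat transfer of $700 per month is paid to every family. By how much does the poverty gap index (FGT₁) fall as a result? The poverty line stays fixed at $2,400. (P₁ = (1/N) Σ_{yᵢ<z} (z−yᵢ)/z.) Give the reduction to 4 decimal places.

Before: below the line — $300, $600, $900, $1,500, $1,900, $2,000, $2,100; poverty gap index (FGT₁) = 0.284091.
After the $700 transfer: below the line — $1,000, $1,300, $1,600, $2,200; poverty gap index (FGT₁) = 0.132576.
Reduction = 0.284091 − 0.132576 = 0.1515.

0.1515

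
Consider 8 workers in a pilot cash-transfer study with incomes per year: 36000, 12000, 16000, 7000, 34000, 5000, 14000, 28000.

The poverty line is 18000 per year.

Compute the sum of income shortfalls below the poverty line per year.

36000

Below the line: 5000, 7000, 12000, 14000, 16000 (q = 5 of N = 8).
Individual gaps: 18000−5000 = 13000; 18000−7000 = 11000; 18000−12000 = 6000; 18000−14000 = 4000; 18000−16000 = 2000.
Aggregate gap = 36000.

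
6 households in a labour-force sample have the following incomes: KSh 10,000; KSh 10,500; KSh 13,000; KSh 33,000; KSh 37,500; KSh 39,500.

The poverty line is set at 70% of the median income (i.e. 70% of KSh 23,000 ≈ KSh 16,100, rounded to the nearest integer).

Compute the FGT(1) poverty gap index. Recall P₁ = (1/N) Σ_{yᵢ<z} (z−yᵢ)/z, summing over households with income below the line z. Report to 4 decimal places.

0.1532

Poor units: KSh 10,000, KSh 10,500, KSh 13,000 (q = 3 of N = 6).
Gap ratios (z−y)/z: (16100−10000)/16100 = 0.3789; (16100−10500)/16100 = 0.3478; (16100−13000)/16100 = 0.1925.
Σ = 0.919255. Dividing by the full population N = 6 gives P₁ = 0.1532.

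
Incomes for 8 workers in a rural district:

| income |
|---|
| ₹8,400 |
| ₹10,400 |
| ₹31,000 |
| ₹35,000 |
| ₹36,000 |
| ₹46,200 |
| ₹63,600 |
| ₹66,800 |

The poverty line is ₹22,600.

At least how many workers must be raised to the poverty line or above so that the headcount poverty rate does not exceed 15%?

Currently q = 2 of N = 8 are below the line (H = 0.250).
A headcount ratio of at most 15% allows at most ⌊0.15 × 8⌋ = 1 poor workers.
So at least 2 − 1 = 1 must be lifted.

1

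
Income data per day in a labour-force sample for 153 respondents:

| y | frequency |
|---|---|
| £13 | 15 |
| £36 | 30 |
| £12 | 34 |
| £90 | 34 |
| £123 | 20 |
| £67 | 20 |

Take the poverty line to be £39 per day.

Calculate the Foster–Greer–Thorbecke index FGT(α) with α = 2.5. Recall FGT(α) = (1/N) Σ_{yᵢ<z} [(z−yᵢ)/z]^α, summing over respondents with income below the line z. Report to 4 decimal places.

0.1245

Below z: 34×£12, 15×£13, 30×£36 (q = 79 of N = 153).
Relative gaps: (39−12)/39 = 0.6923 (×34); (39−13)/39 = 0.6667 (×15); (39−36)/39 = 0.0769 (×30).
Raised to α = 2.5: 0.39879 (×34); 0.36289 (×15); 0.00164 (×30).
Sum = 19.051518; FGT(2.5) = 19.051518 / 153 = 0.1245.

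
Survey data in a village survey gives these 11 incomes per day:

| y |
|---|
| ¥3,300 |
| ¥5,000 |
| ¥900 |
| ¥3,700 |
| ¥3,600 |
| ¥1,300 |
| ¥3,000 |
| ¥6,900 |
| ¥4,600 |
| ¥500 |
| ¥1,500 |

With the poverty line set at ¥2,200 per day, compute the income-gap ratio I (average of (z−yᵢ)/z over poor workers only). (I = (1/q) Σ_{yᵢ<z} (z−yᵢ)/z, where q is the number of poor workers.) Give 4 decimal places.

Poor units: ¥500, ¥900, ¥1,300, ¥1,500 (q = 4 of N = 11).
Shortfall ratios (z−y)/z: 0.7727, 0.5909, 0.4091, 0.3182; sum = 2.090909.
The income-gap ratio divides by q (the poor only): 2.090909 / 4 = 0.5227.

0.5227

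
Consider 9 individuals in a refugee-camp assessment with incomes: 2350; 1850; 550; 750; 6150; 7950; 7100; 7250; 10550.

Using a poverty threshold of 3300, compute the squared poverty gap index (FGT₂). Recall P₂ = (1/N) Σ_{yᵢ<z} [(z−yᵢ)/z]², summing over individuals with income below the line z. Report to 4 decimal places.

Below the line: 550, 750, 1850, 2350 (q = 4 of N = 9).
Relative gaps: (3300−550)/3300 = 0.8333; (3300−750)/3300 = 0.7727; (3300−1850)/3300 = 0.4394; (3300−2350)/3300 = 0.2879.
Squared: 0.6944; 0.5971; 0.1931; 0.0829.
Sum = 1.567493; P₂ = 1.567493 / 9 = 0.1742.

0.1742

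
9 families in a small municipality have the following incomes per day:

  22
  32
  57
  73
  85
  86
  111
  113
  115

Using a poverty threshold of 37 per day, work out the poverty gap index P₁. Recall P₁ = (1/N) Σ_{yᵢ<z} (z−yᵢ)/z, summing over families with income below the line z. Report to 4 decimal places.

0.0601

Below the line: 22, 32 (q = 2 of N = 9).
Normalized shortfalls: (37−22)/37 = 0.4054; (37−32)/37 = 0.1351.
Σ = 0.540541. Dividing by the full population N = 9 gives P₁ = 0.0601.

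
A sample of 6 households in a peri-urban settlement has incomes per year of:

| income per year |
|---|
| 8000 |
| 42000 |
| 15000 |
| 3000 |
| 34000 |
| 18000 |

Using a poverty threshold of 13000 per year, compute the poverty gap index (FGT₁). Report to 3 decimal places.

0.192

Below z: 3000, 8000 (q = 2 of N = 6).
Normalized shortfalls: (13000−3000)/13000 = 0.7692; (13000−8000)/13000 = 0.3846.
Sum of shortfalls = 1.153846; P₁ averages over all N: 1.153846 / 6 = 0.192.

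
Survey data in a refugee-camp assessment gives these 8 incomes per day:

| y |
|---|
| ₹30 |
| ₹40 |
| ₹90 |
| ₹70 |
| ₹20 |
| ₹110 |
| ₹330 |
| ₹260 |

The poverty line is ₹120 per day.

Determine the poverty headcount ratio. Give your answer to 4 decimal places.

0.7500

6 of the 8 families have income below ₹120.
H = 6/8 = 0.7500.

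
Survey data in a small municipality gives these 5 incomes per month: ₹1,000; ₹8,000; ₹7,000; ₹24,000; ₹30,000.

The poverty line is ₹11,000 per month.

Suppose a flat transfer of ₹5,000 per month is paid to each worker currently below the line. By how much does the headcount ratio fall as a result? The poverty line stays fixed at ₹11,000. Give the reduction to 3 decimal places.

0.400

Before: below the line — ₹1,000, ₹7,000, ₹8,000; headcount ratio = 0.60000.
After the ₹5,000 transfer: below the line — ₹6,000; headcount ratio = 0.20000.
Reduction = 0.60000 − 0.20000 = 0.400.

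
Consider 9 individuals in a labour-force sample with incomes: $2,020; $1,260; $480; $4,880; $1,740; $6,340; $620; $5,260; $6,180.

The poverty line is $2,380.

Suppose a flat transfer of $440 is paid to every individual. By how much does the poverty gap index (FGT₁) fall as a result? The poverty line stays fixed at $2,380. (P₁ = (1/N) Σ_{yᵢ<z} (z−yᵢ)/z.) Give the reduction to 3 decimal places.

Before: below the line — $480, $620, $1,260, $1,740, $2,020; poverty gap index (FGT₁) = 0.26984.
After the $440 transfer: below the line — $920, $1,060, $1,700, $2,180; poverty gap index (FGT₁) = 0.17087.
Reduction = 0.26984 − 0.17087 = 0.099.

0.099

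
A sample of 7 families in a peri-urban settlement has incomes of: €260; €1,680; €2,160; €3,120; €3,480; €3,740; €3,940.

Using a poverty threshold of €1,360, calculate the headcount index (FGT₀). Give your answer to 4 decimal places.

1 of the 7 families have income below €1,360.
H = 1/7 = 0.1429.

0.1429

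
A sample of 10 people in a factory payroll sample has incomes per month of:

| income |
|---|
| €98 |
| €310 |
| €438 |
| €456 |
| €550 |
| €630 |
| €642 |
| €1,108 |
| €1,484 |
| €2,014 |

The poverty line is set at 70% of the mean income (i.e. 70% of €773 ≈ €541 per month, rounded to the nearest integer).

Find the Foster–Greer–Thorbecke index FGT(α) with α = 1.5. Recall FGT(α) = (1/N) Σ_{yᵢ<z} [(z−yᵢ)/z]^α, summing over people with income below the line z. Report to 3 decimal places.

Incomes under z: €98, €310, €438, €456 (q = 4 of N = 10).
Shortfall ratios: (541−98)/541 = 0.8189; (541−310)/541 = 0.4270; (541−438)/541 = 0.1904; (541−456)/541 = 0.1571.
Raised to α = 1.5: 0.74099; 0.27901; 0.08307; 0.06228.
Sum = 1.165348; FGT(1.5) = 1.165348 / 10 = 0.117.

0.117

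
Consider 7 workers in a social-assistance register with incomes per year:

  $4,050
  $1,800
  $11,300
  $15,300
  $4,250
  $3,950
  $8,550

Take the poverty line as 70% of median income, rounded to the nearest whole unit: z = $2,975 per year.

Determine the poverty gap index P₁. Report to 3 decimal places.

Below the line: $1,800 (q = 1 of N = 7).
Shortfall ratios: (2975−1800)/2975 = 0.3950.
Sum of shortfalls = 0.394958; P₁ averages over all N: 0.394958 / 7 = 0.056.

0.056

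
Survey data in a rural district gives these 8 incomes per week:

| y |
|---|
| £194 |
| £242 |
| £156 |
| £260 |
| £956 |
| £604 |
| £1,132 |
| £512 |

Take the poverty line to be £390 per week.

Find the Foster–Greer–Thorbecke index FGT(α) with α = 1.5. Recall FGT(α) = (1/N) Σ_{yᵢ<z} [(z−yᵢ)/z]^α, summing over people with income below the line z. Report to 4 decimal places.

0.1559

Below z: £156, £194, £242, £260 (q = 4 of N = 8).
Normalized shortfalls: (390−156)/390 = 0.6000; (390−194)/390 = 0.5026; (390−242)/390 = 0.3795; (390−260)/390 = 0.3333.
Raised to α = 1.5: 0.46476; 0.35628; 0.23377; 0.19245.
Sum = 1.247258; FGT(1.5) = 1.247258 / 8 = 0.1559.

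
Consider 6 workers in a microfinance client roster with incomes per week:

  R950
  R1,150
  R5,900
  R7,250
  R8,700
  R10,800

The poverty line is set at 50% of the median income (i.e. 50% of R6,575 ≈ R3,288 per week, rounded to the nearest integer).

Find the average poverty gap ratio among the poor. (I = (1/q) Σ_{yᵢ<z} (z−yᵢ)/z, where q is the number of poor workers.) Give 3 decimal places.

Below z: R950, R1,150 (q = 2 of N = 6).
Shortfall ratios (z−y)/z: 0.7111, 0.6502; sum = 1.361314.
I averages over the q = 2 poor units only: 1.361314 / 2 = 0.681.

0.681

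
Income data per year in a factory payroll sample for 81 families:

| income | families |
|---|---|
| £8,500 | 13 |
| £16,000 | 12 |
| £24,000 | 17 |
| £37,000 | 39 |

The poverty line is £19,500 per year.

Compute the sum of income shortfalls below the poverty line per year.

£185,000

Poor units: 13×£8,500, 12×£16,000 (q = 25 of N = 81).
Individual gaps: 13×(19500−8500) = 143000; 12×(19500−16000) = 42000.
Aggregate gap = £185,000.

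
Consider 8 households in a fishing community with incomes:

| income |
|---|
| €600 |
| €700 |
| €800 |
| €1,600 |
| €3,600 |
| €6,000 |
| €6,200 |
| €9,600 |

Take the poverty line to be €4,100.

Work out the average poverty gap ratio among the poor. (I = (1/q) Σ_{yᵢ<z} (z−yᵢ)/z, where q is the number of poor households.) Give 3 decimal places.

Below the line: €600, €700, €800, €1,600, €3,600 (q = 5 of N = 8).
Relative gaps: 0.8537, 0.8293, 0.8049, 0.6098, 0.1220; sum = 3.219512.
I averages over the q = 5 poor units only: 3.219512 / 5 = 0.644.

0.644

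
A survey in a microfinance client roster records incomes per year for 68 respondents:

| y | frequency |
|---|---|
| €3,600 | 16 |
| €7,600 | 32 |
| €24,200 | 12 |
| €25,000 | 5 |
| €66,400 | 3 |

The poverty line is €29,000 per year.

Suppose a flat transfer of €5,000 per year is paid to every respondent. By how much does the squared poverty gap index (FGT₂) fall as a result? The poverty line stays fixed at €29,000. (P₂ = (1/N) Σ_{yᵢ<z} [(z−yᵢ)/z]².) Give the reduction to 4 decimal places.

0.1761

Before: below the line — 16×€3,600, 32×€7,600, 12×€24,200, 5×€25,000; squared poverty gap index (FGT₂) = 0.442991.
After the €5,000 transfer: below the line — 16×€8,600, 32×€12,600; squared poverty gap index (FGT₂) = 0.266932.
Reduction = 0.442991 − 0.266932 = 0.1761.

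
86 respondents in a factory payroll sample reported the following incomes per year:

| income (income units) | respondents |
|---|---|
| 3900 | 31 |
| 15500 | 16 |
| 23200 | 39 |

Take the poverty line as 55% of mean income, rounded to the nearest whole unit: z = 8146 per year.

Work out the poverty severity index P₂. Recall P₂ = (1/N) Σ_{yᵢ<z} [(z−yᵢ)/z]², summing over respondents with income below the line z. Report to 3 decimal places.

0.098

Below z: 31×3900 (q = 31 of N = 86).
Normalized shortfalls: (8146−3900)/8146 = 0.5212 (×31).
Squared: 0.2717 (×31).
Sum = 8.422342; P₂ = 8.422342 / 86 = 0.098.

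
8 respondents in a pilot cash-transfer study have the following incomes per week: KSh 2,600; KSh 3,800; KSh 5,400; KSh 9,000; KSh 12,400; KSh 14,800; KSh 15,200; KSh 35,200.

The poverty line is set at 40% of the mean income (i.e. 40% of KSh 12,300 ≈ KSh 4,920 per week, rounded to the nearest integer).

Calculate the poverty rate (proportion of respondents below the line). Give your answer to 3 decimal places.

2 of the 8 respondents have income below KSh 4,920.
H = 2/8 = 0.250.

0.250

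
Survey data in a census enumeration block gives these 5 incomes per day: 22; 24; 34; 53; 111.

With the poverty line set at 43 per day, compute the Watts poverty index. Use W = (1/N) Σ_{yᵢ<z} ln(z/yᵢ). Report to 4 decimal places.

0.2976

Below the line: 22, 24, 34 (q = 3 of N = 5).
ln(z/y) terms: ln(43/22) = 0.6702; ln(43/24) = 0.5831; ln(43/34) = 0.2348.
W = 1.488144 / 5 = 0.2976.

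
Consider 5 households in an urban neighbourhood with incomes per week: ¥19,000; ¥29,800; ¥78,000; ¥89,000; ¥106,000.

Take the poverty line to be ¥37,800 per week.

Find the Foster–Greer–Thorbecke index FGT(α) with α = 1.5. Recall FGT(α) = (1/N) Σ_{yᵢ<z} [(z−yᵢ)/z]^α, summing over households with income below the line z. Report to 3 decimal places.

0.090

Incomes under z: ¥19,000, ¥29,800 (q = 2 of N = 5).
Relative gaps: (37800−19000)/37800 = 0.4974; (37800−29800)/37800 = 0.2116.
Raised to α = 1.5: 0.35075; 0.09736.
Sum = 0.448115; FGT(1.5) = 0.448115 / 5 = 0.090.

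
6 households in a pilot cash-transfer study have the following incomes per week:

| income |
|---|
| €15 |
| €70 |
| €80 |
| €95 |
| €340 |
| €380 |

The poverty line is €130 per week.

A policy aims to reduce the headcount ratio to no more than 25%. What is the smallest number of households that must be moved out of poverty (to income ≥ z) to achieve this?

3

Currently q = 4 of N = 6 are below the line (H = 0.667).
A headcount ratio of at most 25% allows at most ⌊0.25 × 6⌋ = 1 poor households.
So at least 4 − 1 = 3 must be lifted.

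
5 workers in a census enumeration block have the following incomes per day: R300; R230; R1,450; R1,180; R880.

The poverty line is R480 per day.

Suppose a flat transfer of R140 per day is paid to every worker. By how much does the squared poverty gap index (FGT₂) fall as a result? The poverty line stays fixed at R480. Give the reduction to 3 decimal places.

0.070

Before: below the line — R230, R300; squared poverty gap index (FGT₂) = 0.08238.
After the R140 transfer: below the line — R370, R440; squared poverty gap index (FGT₂) = 0.01189.
Reduction = 0.08238 − 0.01189 = 0.070.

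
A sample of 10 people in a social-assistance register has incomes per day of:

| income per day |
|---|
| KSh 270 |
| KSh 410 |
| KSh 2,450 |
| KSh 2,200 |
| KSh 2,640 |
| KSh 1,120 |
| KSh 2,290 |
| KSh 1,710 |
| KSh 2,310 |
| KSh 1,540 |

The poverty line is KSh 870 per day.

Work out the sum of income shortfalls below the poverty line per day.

KSh 1,060

Below the line: KSh 270, KSh 410 (q = 2 of N = 10).
Individual gaps: 870−270 = 600; 870−410 = 460.
Aggregate gap = KSh 1,060.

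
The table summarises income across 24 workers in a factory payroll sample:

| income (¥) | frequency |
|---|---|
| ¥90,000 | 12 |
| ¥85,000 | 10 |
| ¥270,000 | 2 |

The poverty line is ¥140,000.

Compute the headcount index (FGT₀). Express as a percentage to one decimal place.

91.7%

22 of the 24 workers have income below ¥140,000.
H = 22/24 = 91.7%.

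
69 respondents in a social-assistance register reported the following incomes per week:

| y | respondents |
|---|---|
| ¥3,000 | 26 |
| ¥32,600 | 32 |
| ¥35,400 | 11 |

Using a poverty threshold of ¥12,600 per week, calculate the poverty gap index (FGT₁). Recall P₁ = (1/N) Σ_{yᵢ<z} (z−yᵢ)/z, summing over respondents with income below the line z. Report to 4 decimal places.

0.2871

Poor units: 26×¥3,000 (q = 26 of N = 69).
Shortfall ratios: (12600−3000)/12600 = 0.7619 (×26).
Sum of shortfalls = 19.809524; P₁ averages over all N: 19.809524 / 69 = 0.2871.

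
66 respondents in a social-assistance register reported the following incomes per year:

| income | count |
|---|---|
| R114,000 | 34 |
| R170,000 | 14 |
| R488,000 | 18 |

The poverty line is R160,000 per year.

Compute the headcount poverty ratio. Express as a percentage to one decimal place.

34 of the 66 respondents have income below R160,000.
H = 34/66 = 51.5%.

51.5%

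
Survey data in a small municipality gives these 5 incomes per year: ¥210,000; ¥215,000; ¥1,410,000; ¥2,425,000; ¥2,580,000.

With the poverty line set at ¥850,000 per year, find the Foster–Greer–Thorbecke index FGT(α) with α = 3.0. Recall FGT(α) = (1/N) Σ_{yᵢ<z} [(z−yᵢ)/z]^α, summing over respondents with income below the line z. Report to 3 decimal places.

Incomes under z: ¥210,000, ¥215,000 (q = 2 of N = 5).
Normalized shortfalls: (850000−210000)/850000 = 0.7529; (850000−215000)/850000 = 0.7471.
Raised to α = 3.0: 0.42686; 0.41693.
Sum = 0.843789; FGT(3.0) = 0.843789 / 5 = 0.169.

0.169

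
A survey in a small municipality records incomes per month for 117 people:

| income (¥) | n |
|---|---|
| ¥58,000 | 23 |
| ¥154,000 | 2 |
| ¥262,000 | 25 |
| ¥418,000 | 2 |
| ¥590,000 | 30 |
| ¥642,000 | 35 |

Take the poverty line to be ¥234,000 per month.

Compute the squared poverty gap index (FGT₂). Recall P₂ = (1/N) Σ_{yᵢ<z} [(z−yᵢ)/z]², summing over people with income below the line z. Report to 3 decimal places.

Below the line: 23×¥58,000, 2×¥154,000 (q = 25 of N = 117).
Relative gaps: (234000−58000)/234000 = 0.7521 (×23); (234000−154000)/234000 = 0.3419 (×2).
Squared: 0.5657 (×23); 0.1169 (×2).
Sum = 13.245087; P₂ = 13.245087 / 117 = 0.113.

0.113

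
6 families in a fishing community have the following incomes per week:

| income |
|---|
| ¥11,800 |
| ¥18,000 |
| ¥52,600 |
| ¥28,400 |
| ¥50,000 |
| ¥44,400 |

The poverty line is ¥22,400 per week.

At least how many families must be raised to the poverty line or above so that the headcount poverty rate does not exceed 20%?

1

Currently q = 2 of N = 6 are below the line (H = 0.333).
A headcount ratio of at most 20% allows at most ⌊0.20 × 6⌋ = 1 poor families.
So at least 2 − 1 = 1 must be lifted.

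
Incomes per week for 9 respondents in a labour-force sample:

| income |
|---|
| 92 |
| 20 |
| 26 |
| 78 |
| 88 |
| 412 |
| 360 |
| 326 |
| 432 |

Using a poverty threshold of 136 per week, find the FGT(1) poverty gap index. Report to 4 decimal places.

0.3072

Poor units: 20, 26, 78, 88, 92 (q = 5 of N = 9).
Shortfall ratios: (136−20)/136 = 0.8529; (136−26)/136 = 0.8088; (136−78)/136 = 0.4265; (136−88)/136 = 0.3529; (136−92)/136 = 0.3235.
Σ = 2.764706. Dividing by the full population N = 9 gives P₁ = 0.3072.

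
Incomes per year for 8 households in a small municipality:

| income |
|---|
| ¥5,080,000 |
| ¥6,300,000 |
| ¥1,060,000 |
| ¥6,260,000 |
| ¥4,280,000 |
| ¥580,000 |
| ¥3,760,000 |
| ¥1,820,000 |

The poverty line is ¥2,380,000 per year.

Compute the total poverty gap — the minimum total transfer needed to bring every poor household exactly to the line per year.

¥3,680,000

Below z: ¥580,000, ¥1,060,000, ¥1,820,000 (q = 3 of N = 8).
Individual gaps: 2380000−580000 = 1800000; 2380000−1060000 = 1320000; 2380000−1820000 = 560000.
Aggregate gap = ¥3,680,000.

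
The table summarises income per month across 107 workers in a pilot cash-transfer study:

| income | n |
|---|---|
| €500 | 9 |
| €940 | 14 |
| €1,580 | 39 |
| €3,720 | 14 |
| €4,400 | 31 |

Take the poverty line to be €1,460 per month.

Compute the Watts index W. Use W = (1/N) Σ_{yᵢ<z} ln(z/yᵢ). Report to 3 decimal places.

0.148

Below z: 9×€500, 14×€940 (q = 23 of N = 107).
Log shortfalls: ln(1460/500) = 1.0716 (×9); ln(1460/940) = 0.4403 (×14).
W = 15.808618 / 107 = 0.148.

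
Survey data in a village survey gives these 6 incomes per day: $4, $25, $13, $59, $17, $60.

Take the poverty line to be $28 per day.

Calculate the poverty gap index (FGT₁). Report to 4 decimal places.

0.3155

Below the line: $4, $13, $17, $25 (q = 4 of N = 6).
Relative gaps: (28−4)/28 = 0.8571; (28−13)/28 = 0.5357; (28−17)/28 = 0.3929; (28−25)/28 = 0.1071.
Sum of shortfalls = 1.892857; P₁ averages over all N: 1.892857 / 6 = 0.3155.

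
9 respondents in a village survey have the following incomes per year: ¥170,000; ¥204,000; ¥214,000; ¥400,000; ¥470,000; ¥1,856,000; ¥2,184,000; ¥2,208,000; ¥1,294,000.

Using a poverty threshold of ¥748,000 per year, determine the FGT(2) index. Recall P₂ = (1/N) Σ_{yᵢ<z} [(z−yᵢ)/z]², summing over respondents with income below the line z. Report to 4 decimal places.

Poor units: ¥170,000, ¥204,000, ¥214,000, ¥400,000, ¥470,000 (q = 5 of N = 9).
Normalized shortfalls: (748000−170000)/748000 = 0.7727; (748000−204000)/748000 = 0.7273; (748000−214000)/748000 = 0.7139; (748000−400000)/748000 = 0.4652; (748000−470000)/748000 = 0.3717.
Squared: 0.5971; 0.5289; 0.5097; 0.2164; 0.1381.
Sum = 1.990270; P₂ = 1.990270 / 9 = 0.2211.

0.2211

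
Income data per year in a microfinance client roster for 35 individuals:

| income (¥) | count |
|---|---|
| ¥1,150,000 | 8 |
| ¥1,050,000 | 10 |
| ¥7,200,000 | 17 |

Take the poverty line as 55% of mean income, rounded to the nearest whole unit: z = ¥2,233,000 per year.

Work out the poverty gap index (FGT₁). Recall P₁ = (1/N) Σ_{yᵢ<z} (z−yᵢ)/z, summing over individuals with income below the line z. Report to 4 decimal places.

Poor units: 10×¥1,050,000, 8×¥1,150,000 (q = 18 of N = 35).
Normalized shortfalls: (2233000−1050000)/2233000 = 0.5298 (×10); (2233000−1150000)/2233000 = 0.4850 (×8).
Sum of shortfalls = 9.177788; P₁ averages over all N: 9.177788 / 35 = 0.2622.

0.2622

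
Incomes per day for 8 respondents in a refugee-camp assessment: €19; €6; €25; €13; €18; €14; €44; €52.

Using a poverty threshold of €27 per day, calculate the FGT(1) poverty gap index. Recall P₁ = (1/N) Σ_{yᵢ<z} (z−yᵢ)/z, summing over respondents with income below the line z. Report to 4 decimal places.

0.3102

Below the line: €6, €13, €14, €18, €19, €25 (q = 6 of N = 8).
Shortfall ratios: (27−6)/27 = 0.7778; (27−13)/27 = 0.5185; (27−14)/27 = 0.4815; (27−18)/27 = 0.3333; (27−19)/27 = 0.2963; (27−25)/27 = 0.0741.
Sum of shortfalls = 2.481481; P₁ averages over all N: 2.481481 / 8 = 0.3102.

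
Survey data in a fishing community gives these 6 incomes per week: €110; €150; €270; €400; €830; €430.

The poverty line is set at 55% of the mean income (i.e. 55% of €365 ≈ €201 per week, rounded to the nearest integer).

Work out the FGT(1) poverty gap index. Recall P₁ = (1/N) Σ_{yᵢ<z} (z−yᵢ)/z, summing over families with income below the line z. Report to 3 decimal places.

Poor units: €110, €150 (q = 2 of N = 6).
Normalized shortfalls: (201−110)/201 = 0.4527; (201−150)/201 = 0.2537.
Sum of shortfalls = 0.706468; P₁ averages over all N: 0.706468 / 6 = 0.118.

0.118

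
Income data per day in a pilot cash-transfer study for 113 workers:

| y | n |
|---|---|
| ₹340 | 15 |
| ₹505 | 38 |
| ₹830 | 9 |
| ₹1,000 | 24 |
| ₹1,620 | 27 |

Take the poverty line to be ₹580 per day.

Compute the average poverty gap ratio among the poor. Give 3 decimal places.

0.210

Below the line: 15×₹340, 38×₹505 (q = 53 of N = 113).
Shortfall ratios (z−y)/z: 0.4138 (×15), 0.1293 (×38); sum = 11.120690.
The income-gap ratio divides by q (the poor only): 11.120690 / 53 = 0.210.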